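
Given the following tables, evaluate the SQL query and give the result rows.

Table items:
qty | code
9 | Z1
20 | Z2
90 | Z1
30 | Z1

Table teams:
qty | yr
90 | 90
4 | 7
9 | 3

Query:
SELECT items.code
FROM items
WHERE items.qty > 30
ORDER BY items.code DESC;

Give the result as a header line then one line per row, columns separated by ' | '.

After WHERE (1 rows):
items.qty | items.code
90 | Z1
After SELECT (1 rows):
items.code
Z1
After ORDER BY (1 rows):
items.code
Z1

== RESULT ==
items.code
Z1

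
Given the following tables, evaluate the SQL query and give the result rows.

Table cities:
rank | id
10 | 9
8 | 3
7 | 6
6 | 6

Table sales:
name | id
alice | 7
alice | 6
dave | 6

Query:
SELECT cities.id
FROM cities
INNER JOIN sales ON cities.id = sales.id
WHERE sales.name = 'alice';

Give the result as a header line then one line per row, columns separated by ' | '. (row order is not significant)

== RESULT ==
cities.id
6
6

Derivation:
After JOIN sales (4 rows):
cities.rank | cities.id | sales.name | sales.id
7 | 6 | alice | 6
7 | 6 | dave | 6
6 | 6 | alice | 6
6 | 6 | dave | 6
After WHERE (2 rows):
cities.rank | cities.id | sales.name | sales.id
7 | 6 | alice | 6
6 | 6 | alice | 6
After SELECT (2 rows):
cities.id
6
6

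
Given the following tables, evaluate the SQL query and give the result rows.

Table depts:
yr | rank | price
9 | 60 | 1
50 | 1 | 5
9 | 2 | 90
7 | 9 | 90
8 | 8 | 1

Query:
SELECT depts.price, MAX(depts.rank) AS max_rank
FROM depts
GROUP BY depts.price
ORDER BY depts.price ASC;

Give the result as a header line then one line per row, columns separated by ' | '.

== RESULT ==
depts.price | max_rank
1 | 60
5 | 1
90 | 9

Derivation:
After GROUP BY (3 rows):
depts.price | max_rank
1 | 60
5 | 1
90 | 9
After ORDER BY (3 rows):
depts.price | max_rank
1 | 60
5 | 1
90 | 9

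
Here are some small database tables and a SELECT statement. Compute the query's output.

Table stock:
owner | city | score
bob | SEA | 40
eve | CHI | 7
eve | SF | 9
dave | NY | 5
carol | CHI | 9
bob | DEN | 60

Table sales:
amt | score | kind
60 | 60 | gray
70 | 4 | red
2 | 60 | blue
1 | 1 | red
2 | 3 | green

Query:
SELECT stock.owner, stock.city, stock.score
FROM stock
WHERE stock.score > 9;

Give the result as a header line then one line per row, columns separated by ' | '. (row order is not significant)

After WHERE (2 rows):
stock.owner | stock.city | stock.score
bob | SEA | 40
bob | DEN | 60
After SELECT (2 rows):
stock.owner | stock.city | stock.score
bob | SEA | 40
bob | DEN | 60

== RESULT ==
stock.owner | stock.city | stock.score
bob | SEA | 40
bob | DEN | 60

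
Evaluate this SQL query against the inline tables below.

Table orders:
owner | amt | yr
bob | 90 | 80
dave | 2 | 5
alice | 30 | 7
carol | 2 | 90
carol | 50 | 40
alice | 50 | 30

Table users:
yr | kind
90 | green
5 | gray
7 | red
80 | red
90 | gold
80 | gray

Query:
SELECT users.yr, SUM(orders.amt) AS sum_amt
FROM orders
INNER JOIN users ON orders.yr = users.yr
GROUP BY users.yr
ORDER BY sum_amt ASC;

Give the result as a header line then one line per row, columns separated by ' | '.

After JOIN users (6 rows):
orders.owner | orders.amt | orders.yr | users.yr | users.kind
bob | 90 | 80 | 80 | red
bob | 90 | 80 | 80 | gray
dave | 2 | 5 | 5 | gray
alice | 30 | 7 | 7 | red
carol | 2 | 90 | 90 | green
carol | 2 | 90 | 90 | gold
After GROUP BY (4 rows):
users.yr | sum_amt
80 | 180
5 | 2
7 | 30
90 | 4
After ORDER BY (4 rows):
users.yr | sum_amt
5 | 2
90 | 4
7 | 30
80 | 180

== RESULT ==
users.yr | sum_amt
5 | 2
90 | 4
7 | 30
80 | 180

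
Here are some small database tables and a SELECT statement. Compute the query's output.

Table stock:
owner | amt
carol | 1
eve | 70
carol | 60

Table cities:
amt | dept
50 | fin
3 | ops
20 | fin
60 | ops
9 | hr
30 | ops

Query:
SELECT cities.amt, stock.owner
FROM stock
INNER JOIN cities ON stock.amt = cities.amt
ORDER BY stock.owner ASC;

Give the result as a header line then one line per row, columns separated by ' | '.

After JOIN cities (1 rows):
stock.owner | stock.amt | cities.amt | cities.dept
carol | 60 | 60 | ops
After SELECT (1 rows):
cities.amt | stock.owner
60 | carol
After ORDER BY (1 rows):
cities.amt | stock.owner
60 | carol

== RESULT ==
cities.amt | stock.owner
60 | carol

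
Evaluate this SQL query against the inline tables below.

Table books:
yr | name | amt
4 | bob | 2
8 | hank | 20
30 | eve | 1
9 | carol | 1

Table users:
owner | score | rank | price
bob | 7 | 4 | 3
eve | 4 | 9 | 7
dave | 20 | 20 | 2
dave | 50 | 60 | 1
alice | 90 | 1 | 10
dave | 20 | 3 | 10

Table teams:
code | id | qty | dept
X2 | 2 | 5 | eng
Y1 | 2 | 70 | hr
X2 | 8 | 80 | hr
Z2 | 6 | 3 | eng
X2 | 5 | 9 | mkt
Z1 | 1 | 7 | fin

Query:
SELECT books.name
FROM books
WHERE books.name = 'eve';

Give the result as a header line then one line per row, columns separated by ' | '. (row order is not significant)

After WHERE (1 rows):
books.yr | books.name | books.amt
30 | eve | 1
After SELECT (1 rows):
books.name
eve

== RESULT ==
books.name
eve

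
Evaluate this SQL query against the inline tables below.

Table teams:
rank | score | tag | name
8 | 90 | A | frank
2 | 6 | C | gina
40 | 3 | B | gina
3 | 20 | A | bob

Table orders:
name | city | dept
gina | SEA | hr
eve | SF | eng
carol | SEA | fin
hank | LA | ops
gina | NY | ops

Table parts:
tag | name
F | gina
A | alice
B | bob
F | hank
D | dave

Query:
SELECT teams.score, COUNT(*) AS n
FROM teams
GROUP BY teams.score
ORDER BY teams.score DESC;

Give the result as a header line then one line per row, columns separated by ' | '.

After GROUP BY (4 rows):
teams.score | n
90 | 1
6 | 1
3 | 1
20 | 1
After ORDER BY (4 rows):
teams.score | n
90 | 1
20 | 1
6 | 1
3 | 1

== RESULT ==
teams.score | n
90 | 1
20 | 1
6 | 1
3 | 1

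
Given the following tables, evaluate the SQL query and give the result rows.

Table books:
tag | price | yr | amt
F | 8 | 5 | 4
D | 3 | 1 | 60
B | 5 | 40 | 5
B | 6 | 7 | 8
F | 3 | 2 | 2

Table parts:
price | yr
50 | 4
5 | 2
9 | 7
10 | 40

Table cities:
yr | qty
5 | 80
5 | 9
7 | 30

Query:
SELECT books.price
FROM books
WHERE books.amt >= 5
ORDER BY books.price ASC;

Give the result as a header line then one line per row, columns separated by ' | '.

After WHERE (3 rows):
books.tag | books.price | books.yr | books.amt
D | 3 | 1 | 60
B | 5 | 40 | 5
B | 6 | 7 | 8
After SELECT (3 rows):
books.price
3
5
6
After ORDER BY (3 rows):
books.price
3
5
6

== RESULT ==
books.price
3
5
6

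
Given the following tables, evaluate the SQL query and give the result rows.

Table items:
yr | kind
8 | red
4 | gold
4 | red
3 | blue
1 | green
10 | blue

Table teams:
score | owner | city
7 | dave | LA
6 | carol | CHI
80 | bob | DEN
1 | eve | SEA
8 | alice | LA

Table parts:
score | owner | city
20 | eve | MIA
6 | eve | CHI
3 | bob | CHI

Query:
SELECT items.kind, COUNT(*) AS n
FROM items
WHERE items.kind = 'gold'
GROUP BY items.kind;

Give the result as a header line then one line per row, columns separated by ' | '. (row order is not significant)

== RESULT ==
items.kind | n
gold | 1

Derivation:
After WHERE (1 rows):
items.yr | items.kind
4 | gold
After GROUP BY (1 rows):
items.kind | n
gold | 1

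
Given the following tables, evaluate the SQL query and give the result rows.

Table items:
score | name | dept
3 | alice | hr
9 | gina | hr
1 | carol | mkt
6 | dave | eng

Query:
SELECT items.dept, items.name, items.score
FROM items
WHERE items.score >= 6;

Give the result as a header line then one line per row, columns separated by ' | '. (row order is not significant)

== RESULT ==
items.dept | items.name | items.score
hr | gina | 9
eng | dave | 6

Derivation:
After WHERE (2 rows):
items.score | items.name | items.dept
9 | gina | hr
6 | dave | eng
After SELECT (2 rows):
items.dept | items.name | items.score
hr | gina | 9
eng | dave | 6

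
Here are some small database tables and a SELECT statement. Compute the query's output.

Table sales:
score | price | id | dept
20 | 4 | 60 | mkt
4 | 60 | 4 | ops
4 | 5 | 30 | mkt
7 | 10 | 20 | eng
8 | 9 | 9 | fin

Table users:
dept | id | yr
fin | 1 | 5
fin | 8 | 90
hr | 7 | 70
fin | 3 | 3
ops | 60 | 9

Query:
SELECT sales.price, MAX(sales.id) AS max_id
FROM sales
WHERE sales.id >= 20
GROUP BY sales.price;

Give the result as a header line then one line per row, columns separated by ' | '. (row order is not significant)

== RESULT ==
sales.price | max_id
4 | 60
5 | 30
10 | 20

Derivation:
After WHERE (3 rows):
sales.score | sales.price | sales.id | sales.dept
20 | 4 | 60 | mkt
4 | 5 | 30 | mkt
7 | 10 | 20 | eng
After GROUP BY (3 rows):
sales.price | max_id
4 | 60
5 | 30
10 | 20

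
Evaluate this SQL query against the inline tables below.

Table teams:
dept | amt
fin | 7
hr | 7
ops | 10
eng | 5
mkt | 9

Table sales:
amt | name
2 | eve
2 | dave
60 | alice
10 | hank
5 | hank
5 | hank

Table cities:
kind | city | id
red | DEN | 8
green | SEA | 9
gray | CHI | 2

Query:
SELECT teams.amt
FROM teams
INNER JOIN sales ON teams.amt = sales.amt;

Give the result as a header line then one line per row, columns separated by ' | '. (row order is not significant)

After JOIN sales (3 rows):
teams.dept | teams.amt | sales.amt | sales.name
ops | 10 | 10 | hank
eng | 5 | 5 | hank
eng | 5 | 5 | hank
After SELECT (3 rows):
teams.amt
10
5
5

== RESULT ==
teams.amt
10
5
5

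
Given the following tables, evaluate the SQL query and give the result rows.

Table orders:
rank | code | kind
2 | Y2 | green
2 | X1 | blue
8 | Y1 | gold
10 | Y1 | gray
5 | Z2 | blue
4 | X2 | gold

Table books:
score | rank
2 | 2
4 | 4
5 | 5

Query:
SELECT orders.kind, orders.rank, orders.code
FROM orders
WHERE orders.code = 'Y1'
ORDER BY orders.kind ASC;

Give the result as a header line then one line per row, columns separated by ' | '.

== RESULT ==
orders.kind | orders.rank | orders.code
gold | 8 | Y1
gray | 10 | Y1

Derivation:
After WHERE (2 rows):
orders.rank | orders.code | orders.kind
8 | Y1 | gold
10 | Y1 | gray
After SELECT (2 rows):
orders.kind | orders.rank | orders.code
gold | 8 | Y1
gray | 10 | Y1
After ORDER BY (2 rows):
orders.kind | orders.rank | orders.code
gold | 8 | Y1
gray | 10 | Y1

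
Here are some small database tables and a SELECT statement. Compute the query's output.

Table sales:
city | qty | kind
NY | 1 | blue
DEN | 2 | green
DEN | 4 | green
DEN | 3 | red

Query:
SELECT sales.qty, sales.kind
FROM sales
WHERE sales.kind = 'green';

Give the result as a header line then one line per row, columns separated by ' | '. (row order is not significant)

== RESULT ==
sales.qty | sales.kind
2 | green
4 | green

Derivation:
After WHERE (2 rows):
sales.city | sales.qty | sales.kind
DEN | 2 | green
DEN | 4 | green
After SELECT (2 rows):
sales.qty | sales.kind
2 | green
4 | green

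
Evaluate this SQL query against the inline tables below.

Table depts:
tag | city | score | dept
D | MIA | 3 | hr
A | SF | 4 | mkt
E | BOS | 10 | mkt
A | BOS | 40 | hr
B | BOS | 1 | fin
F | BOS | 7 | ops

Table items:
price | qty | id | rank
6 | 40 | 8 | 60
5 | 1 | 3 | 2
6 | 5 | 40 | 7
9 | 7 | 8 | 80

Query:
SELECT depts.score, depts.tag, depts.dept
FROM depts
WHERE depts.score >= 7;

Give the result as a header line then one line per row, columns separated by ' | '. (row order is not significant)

After WHERE (3 rows):
depts.tag | depts.city | depts.score | depts.dept
E | BOS | 10 | mkt
A | BOS | 40 | hr
F | BOS | 7 | ops
After SELECT (3 rows):
depts.score | depts.tag | depts.dept
10 | E | mkt
40 | A | hr
7 | F | ops

== RESULT ==
depts.score | depts.tag | depts.dept
10 | E | mkt
40 | A | hr
7 | F | ops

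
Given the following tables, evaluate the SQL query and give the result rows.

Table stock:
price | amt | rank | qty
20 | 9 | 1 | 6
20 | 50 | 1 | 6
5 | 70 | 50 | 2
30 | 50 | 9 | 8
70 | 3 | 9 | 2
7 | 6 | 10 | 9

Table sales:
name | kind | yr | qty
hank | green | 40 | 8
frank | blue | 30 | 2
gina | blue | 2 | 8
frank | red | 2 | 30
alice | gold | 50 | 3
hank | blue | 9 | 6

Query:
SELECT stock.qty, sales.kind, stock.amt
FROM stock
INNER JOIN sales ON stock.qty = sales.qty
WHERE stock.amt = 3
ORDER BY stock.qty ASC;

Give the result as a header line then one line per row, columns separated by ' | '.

After JOIN sales (6 rows):
stock.price | stock.amt | stock.rank | stock.qty | sales.name | sales.kind | sales.yr | sales.qty
20 | 9 | 1 | 6 | hank | blue | 9 | 6
20 | 50 | 1 | 6 | hank | blue | 9 | 6
5 | 70 | 50 | 2 | frank | blue | 30 | 2
30 | 50 | 9 | 8 | hank | green | 40 | 8
30 | 50 | 9 | 8 | gina | blue | 2 | 8
70 | 3 | 9 | 2 | frank | blue | 30 | 2
After WHERE (1 rows):
stock.price | stock.amt | stock.rank | stock.qty | sales.name | sales.kind | sales.yr | sales.qty
70 | 3 | 9 | 2 | frank | blue | 30 | 2
After SELECT (1 rows):
stock.qty | sales.kind | stock.amt
2 | blue | 3
After ORDER BY (1 rows):
stock.qty | sales.kind | stock.amt
2 | blue | 3

== RESULT ==
stock.qty | sales.kind | stock.amt
2 | blue | 3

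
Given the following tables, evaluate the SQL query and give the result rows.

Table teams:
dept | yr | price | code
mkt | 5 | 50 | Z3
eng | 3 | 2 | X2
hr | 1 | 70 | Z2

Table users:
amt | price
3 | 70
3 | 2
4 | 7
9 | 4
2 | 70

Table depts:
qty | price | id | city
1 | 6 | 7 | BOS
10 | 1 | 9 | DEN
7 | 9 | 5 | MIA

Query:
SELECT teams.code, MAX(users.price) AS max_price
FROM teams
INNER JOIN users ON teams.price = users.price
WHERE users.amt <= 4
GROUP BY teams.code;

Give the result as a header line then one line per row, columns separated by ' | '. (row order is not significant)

== RESULT ==
teams.code | max_price
X2 | 2
Z2 | 70

Derivation:
After JOIN users (3 rows):
teams.dept | teams.yr | teams.price | teams.code | users.amt | users.price
eng | 3 | 2 | X2 | 3 | 2
hr | 1 | 70 | Z2 | 3 | 70
hr | 1 | 70 | Z2 | 2 | 70
After WHERE (3 rows):
teams.dept | teams.yr | teams.price | teams.code | users.amt | users.price
eng | 3 | 2 | X2 | 3 | 2
hr | 1 | 70 | Z2 | 3 | 70
hr | 1 | 70 | Z2 | 2 | 70
After GROUP BY (2 rows):
teams.code | max_price
X2 | 2
Z2 | 70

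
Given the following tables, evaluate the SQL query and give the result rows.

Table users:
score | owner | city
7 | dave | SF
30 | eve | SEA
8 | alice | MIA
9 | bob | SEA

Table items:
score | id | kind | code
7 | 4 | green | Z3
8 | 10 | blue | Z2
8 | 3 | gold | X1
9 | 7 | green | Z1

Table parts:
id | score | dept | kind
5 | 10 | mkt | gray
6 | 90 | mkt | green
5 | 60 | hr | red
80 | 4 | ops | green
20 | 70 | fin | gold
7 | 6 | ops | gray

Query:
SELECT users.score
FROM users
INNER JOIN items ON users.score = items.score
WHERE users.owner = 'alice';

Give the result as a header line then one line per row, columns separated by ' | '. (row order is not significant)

After JOIN items (4 rows):
users.score | users.owner | users.city | items.score | items.id | items.kind | items.code
7 | dave | SF | 7 | 4 | green | Z3
8 | alice | MIA | 8 | 10 | blue | Z2
8 | alice | MIA | 8 | 3 | gold | X1
9 | bob | SEA | 9 | 7 | green | Z1
After WHERE (2 rows):
users.score | users.owner | users.city | items.score | items.id | items.kind | items.code
8 | alice | MIA | 8 | 10 | blue | Z2
8 | alice | MIA | 8 | 3 | gold | X1
After SELECT (2 rows):
users.score
8
8

== RESULT ==
users.score
8
8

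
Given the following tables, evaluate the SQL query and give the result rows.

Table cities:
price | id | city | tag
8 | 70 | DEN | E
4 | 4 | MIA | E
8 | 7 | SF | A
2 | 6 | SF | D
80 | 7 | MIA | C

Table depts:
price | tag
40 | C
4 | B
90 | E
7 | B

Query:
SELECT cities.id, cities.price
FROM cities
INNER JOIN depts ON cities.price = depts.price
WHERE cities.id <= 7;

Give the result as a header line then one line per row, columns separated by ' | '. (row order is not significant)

After JOIN depts (1 rows):
cities.price | cities.id | cities.city | cities.tag | depts.price | depts.tag
4 | 4 | MIA | E | 4 | B
After WHERE (1 rows):
cities.price | cities.id | cities.city | cities.tag | depts.price | depts.tag
4 | 4 | MIA | E | 4 | B
After SELECT (1 rows):
cities.id | cities.price
4 | 4

== RESULT ==
cities.id | cities.price
4 | 4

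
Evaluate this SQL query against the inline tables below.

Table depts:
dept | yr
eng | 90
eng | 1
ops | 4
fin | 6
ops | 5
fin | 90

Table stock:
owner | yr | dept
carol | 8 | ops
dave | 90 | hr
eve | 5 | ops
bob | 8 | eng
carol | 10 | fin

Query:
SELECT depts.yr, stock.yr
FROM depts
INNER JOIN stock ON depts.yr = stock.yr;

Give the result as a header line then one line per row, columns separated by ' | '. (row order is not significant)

== RESULT ==
depts.yr | stock.yr
90 | 90
5 | 5
90 | 90

Derivation:
After JOIN stock (3 rows):
depts.dept | depts.yr | stock.owner | stock.yr | stock.dept
eng | 90 | dave | 90 | hr
ops | 5 | eve | 5 | ops
fin | 90 | dave | 90 | hr
After SELECT (3 rows):
depts.yr | stock.yr
90 | 90
5 | 5
90 | 90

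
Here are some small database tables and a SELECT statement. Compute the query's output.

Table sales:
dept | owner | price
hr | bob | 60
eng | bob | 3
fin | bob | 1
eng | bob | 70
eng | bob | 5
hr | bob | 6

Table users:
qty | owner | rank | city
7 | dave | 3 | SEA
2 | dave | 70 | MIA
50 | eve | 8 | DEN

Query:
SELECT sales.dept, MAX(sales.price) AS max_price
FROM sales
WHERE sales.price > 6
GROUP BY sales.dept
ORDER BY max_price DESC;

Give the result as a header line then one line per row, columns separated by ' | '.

After WHERE (2 rows):
sales.dept | sales.owner | sales.price
hr | bob | 60
eng | bob | 70
After GROUP BY (2 rows):
sales.dept | max_price
hr | 60
eng | 70
After ORDER BY (2 rows):
sales.dept | max_price
eng | 70
hr | 60

== RESULT ==
sales.dept | max_price
eng | 70
hr | 60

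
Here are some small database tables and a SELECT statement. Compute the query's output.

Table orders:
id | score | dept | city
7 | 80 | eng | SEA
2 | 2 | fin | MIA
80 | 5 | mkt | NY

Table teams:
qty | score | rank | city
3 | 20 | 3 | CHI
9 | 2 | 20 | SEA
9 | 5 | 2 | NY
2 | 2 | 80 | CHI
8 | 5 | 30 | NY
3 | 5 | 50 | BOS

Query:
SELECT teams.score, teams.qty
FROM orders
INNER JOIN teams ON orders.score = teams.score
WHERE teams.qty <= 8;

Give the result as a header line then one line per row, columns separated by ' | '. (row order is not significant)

== RESULT ==
teams.score | teams.qty
2 | 2
5 | 8
5 | 3

Derivation:
After JOIN teams (5 rows):
orders.id | orders.score | orders.dept | orders.city | teams.qty | teams.score | teams.rank | teams.city
2 | 2 | fin | MIA | 9 | 2 | 20 | SEA
2 | 2 | fin | MIA | 2 | 2 | 80 | CHI
80 | 5 | mkt | NY | 9 | 5 | 2 | NY
80 | 5 | mkt | NY | 8 | 5 | 30 | NY
80 | 5 | mkt | NY | 3 | 5 | 50 | BOS
After WHERE (3 rows):
orders.id | orders.score | orders.dept | orders.city | teams.qty | teams.score | teams.rank | teams.city
2 | 2 | fin | MIA | 2 | 2 | 80 | CHI
80 | 5 | mkt | NY | 8 | 5 | 30 | NY
80 | 5 | mkt | NY | 3 | 5 | 50 | BOS
After SELECT (3 rows):
teams.score | teams.qty
2 | 2
5 | 8
5 | 3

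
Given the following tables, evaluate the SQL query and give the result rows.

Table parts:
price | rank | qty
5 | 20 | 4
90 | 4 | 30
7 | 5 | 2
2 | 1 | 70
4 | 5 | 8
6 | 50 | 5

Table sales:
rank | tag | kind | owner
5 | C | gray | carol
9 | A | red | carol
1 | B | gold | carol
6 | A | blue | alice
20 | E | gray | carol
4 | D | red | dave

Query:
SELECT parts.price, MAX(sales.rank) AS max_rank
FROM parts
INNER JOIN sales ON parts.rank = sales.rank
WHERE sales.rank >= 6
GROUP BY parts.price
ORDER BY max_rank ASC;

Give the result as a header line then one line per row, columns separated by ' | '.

== RESULT ==
parts.price | max_rank
5 | 20

Derivation:
After JOIN sales (5 rows):
parts.price | parts.rank | parts.qty | sales.rank | sales.tag | sales.kind | sales.owner
5 | 20 | 4 | 20 | E | gray | carol
90 | 4 | 30 | 4 | D | red | dave
7 | 5 | 2 | 5 | C | gray | carol
2 | 1 | 70 | 1 | B | gold | carol
4 | 5 | 8 | 5 | C | gray | carol
After WHERE (1 rows):
parts.price | parts.rank | parts.qty | sales.rank | sales.tag | sales.kind | sales.owner
5 | 20 | 4 | 20 | E | gray | carol
After GROUP BY (1 rows):
parts.price | max_rank
5 | 20
After ORDER BY (1 rows):
parts.price | max_rank
5 | 20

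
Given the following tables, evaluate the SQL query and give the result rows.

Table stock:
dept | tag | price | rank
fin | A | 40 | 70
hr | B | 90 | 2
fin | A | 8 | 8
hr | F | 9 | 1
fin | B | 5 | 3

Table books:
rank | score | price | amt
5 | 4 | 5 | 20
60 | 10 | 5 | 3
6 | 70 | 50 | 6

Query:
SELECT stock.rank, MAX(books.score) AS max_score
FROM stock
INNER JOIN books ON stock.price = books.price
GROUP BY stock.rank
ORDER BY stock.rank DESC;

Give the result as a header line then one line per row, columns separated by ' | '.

== RESULT ==
stock.rank | max_score
3 | 10

Derivation:
After JOIN books (2 rows):
stock.dept | stock.tag | stock.price | stock.rank | books.rank | books.score | books.price | books.amt
fin | B | 5 | 3 | 5 | 4 | 5 | 20
fin | B | 5 | 3 | 60 | 10 | 5 | 3
After GROUP BY (1 rows):
stock.rank | max_score
3 | 10
After ORDER BY (1 rows):
stock.rank | max_score
3 | 10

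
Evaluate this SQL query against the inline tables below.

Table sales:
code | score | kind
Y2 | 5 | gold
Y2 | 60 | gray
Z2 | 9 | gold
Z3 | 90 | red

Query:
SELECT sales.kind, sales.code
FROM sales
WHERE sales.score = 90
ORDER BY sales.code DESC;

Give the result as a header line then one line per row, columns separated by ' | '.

== RESULT ==
sales.kind | sales.code
red | Z3

Derivation:
After WHERE (1 rows):
sales.code | sales.score | sales.kind
Z3 | 90 | red
After SELECT (1 rows):
sales.kind | sales.code
red | Z3
After ORDER BY (1 rows):
sales.kind | sales.code
red | Z3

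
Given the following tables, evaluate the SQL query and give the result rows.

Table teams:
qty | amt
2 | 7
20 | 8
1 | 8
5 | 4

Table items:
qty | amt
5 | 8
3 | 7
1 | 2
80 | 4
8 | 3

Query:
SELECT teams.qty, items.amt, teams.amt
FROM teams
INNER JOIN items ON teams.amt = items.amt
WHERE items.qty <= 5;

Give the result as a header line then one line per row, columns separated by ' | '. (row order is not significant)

After JOIN items (4 rows):
teams.qty | teams.amt | items.qty | items.amt
2 | 7 | 3 | 7
20 | 8 | 5 | 8
1 | 8 | 5 | 8
5 | 4 | 80 | 4
After WHERE (3 rows):
teams.qty | teams.amt | items.qty | items.amt
2 | 7 | 3 | 7
20 | 8 | 5 | 8
1 | 8 | 5 | 8
After SELECT (3 rows):
teams.qty | items.amt | teams.amt
2 | 7 | 7
20 | 8 | 8
1 | 8 | 8

== RESULT ==
teams.qty | items.amt | teams.amt
2 | 7 | 7
20 | 8 | 8
1 | 8 | 8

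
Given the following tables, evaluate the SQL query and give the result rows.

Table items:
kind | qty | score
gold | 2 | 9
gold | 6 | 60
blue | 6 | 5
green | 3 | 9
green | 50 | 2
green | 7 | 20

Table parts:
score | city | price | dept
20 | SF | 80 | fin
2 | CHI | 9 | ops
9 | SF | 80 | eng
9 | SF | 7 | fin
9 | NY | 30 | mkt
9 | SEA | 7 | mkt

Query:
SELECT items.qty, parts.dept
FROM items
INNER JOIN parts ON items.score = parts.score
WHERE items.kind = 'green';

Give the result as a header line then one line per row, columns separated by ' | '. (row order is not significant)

== RESULT ==
items.qty | parts.dept
3 | eng
3 | fin
3 | mkt
3 | mkt
50 | ops
7 | fin

Derivation:
After JOIN parts (10 rows):
items.kind | items.qty | items.score | parts.score | parts.city | parts.price | parts.dept
gold | 2 | 9 | 9 | SF | 80 | eng
gold | 2 | 9 | 9 | SF | 7 | fin
gold | 2 | 9 | 9 | NY | 30 | mkt
gold | 2 | 9 | 9 | SEA | 7 | mkt
green | 3 | 9 | 9 | SF | 80 | eng
green | 3 | 9 | 9 | SF | 7 | fin
green | 3 | 9 | 9 | NY | 30 | mkt
green | 3 | 9 | 9 | SEA | 7 | mkt
green | 50 | 2 | 2 | CHI | 9 | ops
green | 7 | 20 | 20 | SF | 80 | fin
After WHERE (6 rows):
items.kind | items.qty | items.score | parts.score | parts.city | parts.price | parts.dept
green | 3 | 9 | 9 | SF | 80 | eng
green | 3 | 9 | 9 | SF | 7 | fin
green | 3 | 9 | 9 | NY | 30 | mkt
green | 3 | 9 | 9 | SEA | 7 | mkt
green | 50 | 2 | 2 | CHI | 9 | ops
green | 7 | 20 | 20 | SF | 80 | fin
After SELECT (6 rows):
items.qty | parts.dept
3 | eng
3 | fin
3 | mkt
3 | mkt
50 | ops
7 | fin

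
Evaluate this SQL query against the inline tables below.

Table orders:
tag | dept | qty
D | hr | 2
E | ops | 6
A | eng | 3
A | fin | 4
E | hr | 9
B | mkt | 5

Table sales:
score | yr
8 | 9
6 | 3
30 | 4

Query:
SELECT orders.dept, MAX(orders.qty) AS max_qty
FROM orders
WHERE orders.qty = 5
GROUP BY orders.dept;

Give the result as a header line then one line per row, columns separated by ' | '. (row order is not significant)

== RESULT ==
orders.dept | max_qty
mkt | 5

Derivation:
After WHERE (1 rows):
orders.tag | orders.dept | orders.qty
B | mkt | 5
After GROUP BY (1 rows):
orders.dept | max_qty
mkt | 5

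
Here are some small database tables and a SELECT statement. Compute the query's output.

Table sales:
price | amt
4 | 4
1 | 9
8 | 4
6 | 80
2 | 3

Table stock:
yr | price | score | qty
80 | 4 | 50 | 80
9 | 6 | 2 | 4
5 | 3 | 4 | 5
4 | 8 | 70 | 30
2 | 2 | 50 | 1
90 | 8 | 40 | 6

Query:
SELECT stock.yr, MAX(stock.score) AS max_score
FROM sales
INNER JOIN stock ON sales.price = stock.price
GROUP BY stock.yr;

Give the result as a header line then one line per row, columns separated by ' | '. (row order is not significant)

After JOIN stock (5 rows):
sales.price | sales.amt | stock.yr | stock.price | stock.score | stock.qty
4 | 4 | 80 | 4 | 50 | 80
8 | 4 | 4 | 8 | 70 | 30
8 | 4 | 90 | 8 | 40 | 6
6 | 80 | 9 | 6 | 2 | 4
2 | 3 | 2 | 2 | 50 | 1
After GROUP BY (5 rows):
stock.yr | max_score
80 | 50
4 | 70
90 | 40
9 | 2
2 | 50

== RESULT ==
stock.yr | max_score
80 | 50
4 | 70
90 | 40
9 | 2
2 | 50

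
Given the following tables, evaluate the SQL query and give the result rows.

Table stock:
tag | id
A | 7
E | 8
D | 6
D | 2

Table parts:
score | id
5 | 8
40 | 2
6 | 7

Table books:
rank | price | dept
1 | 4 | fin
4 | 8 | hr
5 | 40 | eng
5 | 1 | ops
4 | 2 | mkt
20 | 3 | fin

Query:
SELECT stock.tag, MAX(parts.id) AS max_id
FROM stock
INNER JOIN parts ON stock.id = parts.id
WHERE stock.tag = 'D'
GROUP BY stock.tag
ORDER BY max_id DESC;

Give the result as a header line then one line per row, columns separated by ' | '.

== RESULT ==
stock.tag | max_id
D | 2

Derivation:
After JOIN parts (3 rows):
stock.tag | stock.id | parts.score | parts.id
A | 7 | 6 | 7
E | 8 | 5 | 8
D | 2 | 40 | 2
After WHERE (1 rows):
stock.tag | stock.id | parts.score | parts.id
D | 2 | 40 | 2
After GROUP BY (1 rows):
stock.tag | max_id
D | 2
After ORDER BY (1 rows):
stock.tag | max_id
D | 2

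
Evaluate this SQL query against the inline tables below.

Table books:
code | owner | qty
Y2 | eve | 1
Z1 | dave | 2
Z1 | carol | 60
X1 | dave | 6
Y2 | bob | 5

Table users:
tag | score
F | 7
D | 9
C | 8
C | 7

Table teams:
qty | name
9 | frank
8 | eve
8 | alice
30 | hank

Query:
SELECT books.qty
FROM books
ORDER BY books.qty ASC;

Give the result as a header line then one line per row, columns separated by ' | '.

== RESULT ==
books.qty
1
2
5
6
60

Derivation:
After SELECT (5 rows):
books.qty
1
2
60
6
5
After ORDER BY (5 rows):
books.qty
1
2
5
6
60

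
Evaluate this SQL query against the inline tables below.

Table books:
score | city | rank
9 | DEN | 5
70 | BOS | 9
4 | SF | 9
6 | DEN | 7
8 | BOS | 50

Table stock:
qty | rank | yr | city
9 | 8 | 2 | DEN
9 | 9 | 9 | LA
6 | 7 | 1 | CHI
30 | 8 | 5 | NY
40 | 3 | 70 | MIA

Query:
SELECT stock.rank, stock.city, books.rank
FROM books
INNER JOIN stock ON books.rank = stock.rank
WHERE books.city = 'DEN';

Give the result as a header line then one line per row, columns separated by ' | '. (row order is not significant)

== RESULT ==
stock.rank | stock.city | books.rank
7 | CHI | 7

Derivation:
After JOIN stock (3 rows):
books.score | books.city | books.rank | stock.qty | stock.rank | stock.yr | stock.city
70 | BOS | 9 | 9 | 9 | 9 | LA
4 | SF | 9 | 9 | 9 | 9 | LA
6 | DEN | 7 | 6 | 7 | 1 | CHI
After WHERE (1 rows):
books.score | books.city | books.rank | stock.qty | stock.rank | stock.yr | stock.city
6 | DEN | 7 | 6 | 7 | 1 | CHI
After SELECT (1 rows):
stock.rank | stock.city | books.rank
7 | CHI | 7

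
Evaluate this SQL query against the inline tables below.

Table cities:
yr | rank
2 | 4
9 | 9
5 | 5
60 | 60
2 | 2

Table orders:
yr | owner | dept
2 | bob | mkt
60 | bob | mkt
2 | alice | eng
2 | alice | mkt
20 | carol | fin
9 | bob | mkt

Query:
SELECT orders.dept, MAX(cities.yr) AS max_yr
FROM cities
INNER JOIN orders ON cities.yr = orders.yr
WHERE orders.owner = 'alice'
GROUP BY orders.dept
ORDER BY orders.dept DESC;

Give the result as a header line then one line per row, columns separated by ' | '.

After JOIN orders (8 rows):
cities.yr | cities.rank | orders.yr | orders.owner | orders.dept
2 | 4 | 2 | bob | mkt
2 | 4 | 2 | alice | eng
2 | 4 | 2 | alice | mkt
9 | 9 | 9 | bob | mkt
60 | 60 | 60 | bob | mkt
2 | 2 | 2 | bob | mkt
2 | 2 | 2 | alice | eng
2 | 2 | 2 | alice | mkt
After WHERE (4 rows):
cities.yr | cities.rank | orders.yr | orders.owner | orders.dept
2 | 4 | 2 | alice | eng
2 | 4 | 2 | alice | mkt
2 | 2 | 2 | alice | eng
2 | 2 | 2 | alice | mkt
After GROUP BY (2 rows):
orders.dept | max_yr
eng | 2
mkt | 2
After ORDER BY (2 rows):
orders.dept | max_yr
mkt | 2
eng | 2

== RESULT ==
orders.dept | max_yr
mkt | 2
eng | 2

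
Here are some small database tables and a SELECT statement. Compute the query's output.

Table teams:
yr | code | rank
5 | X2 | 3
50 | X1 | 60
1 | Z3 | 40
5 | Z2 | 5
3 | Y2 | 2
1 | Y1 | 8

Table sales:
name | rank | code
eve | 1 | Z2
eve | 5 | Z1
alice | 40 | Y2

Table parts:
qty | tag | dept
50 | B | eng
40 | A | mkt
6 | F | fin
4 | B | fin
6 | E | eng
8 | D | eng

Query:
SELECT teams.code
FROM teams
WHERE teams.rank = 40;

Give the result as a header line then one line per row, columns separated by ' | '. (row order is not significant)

After WHERE (1 rows):
teams.yr | teams.code | teams.rank
1 | Z3 | 40
After SELECT (1 rows):
teams.code
Z3

== RESULT ==
teams.code
Z3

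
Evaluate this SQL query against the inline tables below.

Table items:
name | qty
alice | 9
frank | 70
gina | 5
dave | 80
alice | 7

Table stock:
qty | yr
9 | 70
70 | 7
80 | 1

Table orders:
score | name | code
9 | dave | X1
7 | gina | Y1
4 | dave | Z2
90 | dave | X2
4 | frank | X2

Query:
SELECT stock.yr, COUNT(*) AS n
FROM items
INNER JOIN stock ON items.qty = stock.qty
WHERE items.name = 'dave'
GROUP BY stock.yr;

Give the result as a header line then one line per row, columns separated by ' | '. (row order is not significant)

== RESULT ==
stock.yr | n
1 | 1

Derivation:
After JOIN stock (3 rows):
items.name | items.qty | stock.qty | stock.yr
alice | 9 | 9 | 70
frank | 70 | 70 | 7
dave | 80 | 80 | 1
After WHERE (1 rows):
items.name | items.qty | stock.qty | stock.yr
dave | 80 | 80 | 1
After GROUP BY (1 rows):
stock.yr | n
1 | 1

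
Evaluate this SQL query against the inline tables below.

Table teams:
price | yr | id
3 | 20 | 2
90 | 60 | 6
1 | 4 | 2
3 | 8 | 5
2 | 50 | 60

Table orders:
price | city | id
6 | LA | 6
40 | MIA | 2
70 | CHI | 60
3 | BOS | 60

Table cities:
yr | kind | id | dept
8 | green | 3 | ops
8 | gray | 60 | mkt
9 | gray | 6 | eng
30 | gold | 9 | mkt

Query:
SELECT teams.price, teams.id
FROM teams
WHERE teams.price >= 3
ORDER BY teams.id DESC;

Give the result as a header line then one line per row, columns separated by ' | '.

== RESULT ==
teams.price | teams.id
90 | 6
3 | 5
3 | 2

Derivation:
After WHERE (3 rows):
teams.price | teams.yr | teams.id
3 | 20 | 2
90 | 60 | 6
3 | 8 | 5
After SELECT (3 rows):
teams.price | teams.id
3 | 2
90 | 6
3 | 5
After ORDER BY (3 rows):
teams.price | teams.id
90 | 6
3 | 5
3 | 2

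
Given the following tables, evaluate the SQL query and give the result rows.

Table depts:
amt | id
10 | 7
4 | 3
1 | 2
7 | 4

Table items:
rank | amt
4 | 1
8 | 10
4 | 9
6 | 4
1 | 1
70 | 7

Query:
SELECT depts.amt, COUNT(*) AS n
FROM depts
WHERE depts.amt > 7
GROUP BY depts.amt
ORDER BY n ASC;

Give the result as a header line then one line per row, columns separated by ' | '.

== RESULT ==
depts.amt | n
10 | 1

Derivation:
After WHERE (1 rows):
depts.amt | depts.id
10 | 7
After GROUP BY (1 rows):
depts.amt | n
10 | 1
After ORDER BY (1 rows):
depts.amt | n
10 | 1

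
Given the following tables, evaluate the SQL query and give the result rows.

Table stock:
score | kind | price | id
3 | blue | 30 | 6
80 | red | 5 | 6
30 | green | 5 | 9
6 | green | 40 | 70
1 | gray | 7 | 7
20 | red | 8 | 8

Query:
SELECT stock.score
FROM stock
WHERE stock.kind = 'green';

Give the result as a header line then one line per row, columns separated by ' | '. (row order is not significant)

After WHERE (2 rows):
stock.score | stock.kind | stock.price | stock.id
30 | green | 5 | 9
6 | green | 40 | 70
After SELECT (2 rows):
stock.score
30
6

== RESULT ==
stock.score
30
6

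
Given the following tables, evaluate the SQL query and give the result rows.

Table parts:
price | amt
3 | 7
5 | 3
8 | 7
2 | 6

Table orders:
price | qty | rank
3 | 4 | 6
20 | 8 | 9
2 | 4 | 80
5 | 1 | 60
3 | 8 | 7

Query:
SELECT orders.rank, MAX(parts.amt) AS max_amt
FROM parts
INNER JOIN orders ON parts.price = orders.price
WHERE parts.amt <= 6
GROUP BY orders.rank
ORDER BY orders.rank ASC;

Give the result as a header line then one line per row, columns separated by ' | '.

After JOIN orders (4 rows):
parts.price | parts.amt | orders.price | orders.qty | orders.rank
3 | 7 | 3 | 4 | 6
3 | 7 | 3 | 8 | 7
5 | 3 | 5 | 1 | 60
2 | 6 | 2 | 4 | 80
After WHERE (2 rows):
parts.price | parts.amt | orders.price | orders.qty | orders.rank
5 | 3 | 5 | 1 | 60
2 | 6 | 2 | 4 | 80
After GROUP BY (2 rows):
orders.rank | max_amt
60 | 3
80 | 6
After ORDER BY (2 rows):
orders.rank | max_amt
60 | 3
80 | 6

== RESULT ==
orders.rank | max_amt
60 | 3
80 | 6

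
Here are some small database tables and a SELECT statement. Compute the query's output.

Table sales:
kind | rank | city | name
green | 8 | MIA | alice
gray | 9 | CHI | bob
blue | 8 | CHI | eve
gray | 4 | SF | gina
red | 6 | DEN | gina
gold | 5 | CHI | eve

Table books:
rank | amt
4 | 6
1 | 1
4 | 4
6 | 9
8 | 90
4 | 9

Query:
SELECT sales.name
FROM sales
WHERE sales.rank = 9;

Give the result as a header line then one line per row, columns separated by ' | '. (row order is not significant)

== RESULT ==
sales.name
bob

Derivation:
After WHERE (1 rows):
sales.kind | sales.rank | sales.city | sales.name
gray | 9 | CHI | bob
After SELECT (1 rows):
sales.name
bob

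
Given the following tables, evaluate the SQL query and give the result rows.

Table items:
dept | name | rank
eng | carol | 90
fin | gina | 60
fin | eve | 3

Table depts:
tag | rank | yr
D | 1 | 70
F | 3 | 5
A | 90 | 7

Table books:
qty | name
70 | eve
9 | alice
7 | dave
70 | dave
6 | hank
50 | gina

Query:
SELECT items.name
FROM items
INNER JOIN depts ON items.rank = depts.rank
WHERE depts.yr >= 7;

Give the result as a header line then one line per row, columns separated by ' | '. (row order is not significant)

After JOIN depts (2 rows):
items.dept | items.name | items.rank | depts.tag | depts.rank | depts.yr
eng | carol | 90 | A | 90 | 7
fin | eve | 3 | F | 3 | 5
After WHERE (1 rows):
items.dept | items.name | items.rank | depts.tag | depts.rank | depts.yr
eng | carol | 90 | A | 90 | 7
After SELECT (1 rows):
items.name
carol

== RESULT ==
items.name
carol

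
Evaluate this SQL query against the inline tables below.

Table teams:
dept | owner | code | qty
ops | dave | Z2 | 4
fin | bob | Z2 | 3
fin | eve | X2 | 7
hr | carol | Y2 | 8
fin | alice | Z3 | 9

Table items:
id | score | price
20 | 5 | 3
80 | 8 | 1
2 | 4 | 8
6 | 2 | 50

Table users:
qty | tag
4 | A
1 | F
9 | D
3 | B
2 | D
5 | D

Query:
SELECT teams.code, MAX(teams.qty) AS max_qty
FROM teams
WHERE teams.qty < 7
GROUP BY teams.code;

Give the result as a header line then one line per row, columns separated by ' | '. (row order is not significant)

After WHERE (2 rows):
teams.dept | teams.owner | teams.code | teams.qty
ops | dave | Z2 | 4
fin | bob | Z2 | 3
After GROUP BY (1 rows):
teams.code | max_qty
Z2 | 4

== RESULT ==
teams.code | max_qty
Z2 | 4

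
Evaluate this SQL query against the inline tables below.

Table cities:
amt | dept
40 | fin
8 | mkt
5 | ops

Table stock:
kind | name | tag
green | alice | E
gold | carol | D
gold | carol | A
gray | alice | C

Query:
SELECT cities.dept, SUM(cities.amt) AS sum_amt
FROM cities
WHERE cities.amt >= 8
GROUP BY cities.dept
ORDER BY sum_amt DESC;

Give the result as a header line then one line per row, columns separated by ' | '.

== RESULT ==
cities.dept | sum_amt
fin | 40
mkt | 8

Derivation:
After WHERE (2 rows):
cities.amt | cities.dept
40 | fin
8 | mkt
After GROUP BY (2 rows):
cities.dept | sum_amt
fin | 40
mkt | 8
After ORDER BY (2 rows):
cities.dept | sum_amt
fin | 40
mkt | 8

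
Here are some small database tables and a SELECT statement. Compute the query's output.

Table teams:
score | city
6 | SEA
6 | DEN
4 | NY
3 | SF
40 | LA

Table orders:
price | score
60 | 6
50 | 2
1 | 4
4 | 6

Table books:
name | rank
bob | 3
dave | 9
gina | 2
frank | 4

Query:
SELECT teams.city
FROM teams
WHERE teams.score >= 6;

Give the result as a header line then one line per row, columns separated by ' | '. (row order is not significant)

After WHERE (3 rows):
teams.score | teams.city
6 | SEA
6 | DEN
40 | LA
After SELECT (3 rows):
teams.city
SEA
DEN
LA

== RESULT ==
teams.city
SEA
DEN
LA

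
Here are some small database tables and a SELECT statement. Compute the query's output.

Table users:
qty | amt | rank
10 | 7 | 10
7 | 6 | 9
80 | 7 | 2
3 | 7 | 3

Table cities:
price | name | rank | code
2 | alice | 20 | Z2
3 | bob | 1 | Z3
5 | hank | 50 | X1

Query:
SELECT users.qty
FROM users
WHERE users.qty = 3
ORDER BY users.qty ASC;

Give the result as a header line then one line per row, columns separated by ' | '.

== RESULT ==
users.qty
3

Derivation:
After WHERE (1 rows):
users.qty | users.amt | users.rank
3 | 7 | 3
After SELECT (1 rows):
users.qty
3
After ORDER BY (1 rows):
users.qty
3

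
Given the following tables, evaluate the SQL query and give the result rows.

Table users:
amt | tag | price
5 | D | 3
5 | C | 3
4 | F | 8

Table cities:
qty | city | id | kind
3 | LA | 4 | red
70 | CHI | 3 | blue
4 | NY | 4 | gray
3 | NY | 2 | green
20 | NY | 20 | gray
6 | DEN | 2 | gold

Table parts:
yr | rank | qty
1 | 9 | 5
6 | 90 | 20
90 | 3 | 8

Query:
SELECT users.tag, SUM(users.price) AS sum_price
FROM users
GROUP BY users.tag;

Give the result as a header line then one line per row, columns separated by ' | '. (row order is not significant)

After GROUP BY (3 rows):
users.tag | sum_price
D | 3
C | 3
F | 8

== RESULT ==
users.tag | sum_price
D | 3
C | 3
F | 8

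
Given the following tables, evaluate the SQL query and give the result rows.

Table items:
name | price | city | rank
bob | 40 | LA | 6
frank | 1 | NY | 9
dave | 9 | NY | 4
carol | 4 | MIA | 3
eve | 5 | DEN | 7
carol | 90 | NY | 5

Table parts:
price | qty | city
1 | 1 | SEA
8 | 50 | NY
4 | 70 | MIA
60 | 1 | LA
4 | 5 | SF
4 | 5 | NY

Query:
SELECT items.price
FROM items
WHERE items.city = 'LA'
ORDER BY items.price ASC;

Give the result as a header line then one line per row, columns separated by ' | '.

After WHERE (1 rows):
items.name | items.price | items.city | items.rank
bob | 40 | LA | 6
After SELECT (1 rows):
items.price
40
After ORDER BY (1 rows):
items.price
40

== RESULT ==
items.price
40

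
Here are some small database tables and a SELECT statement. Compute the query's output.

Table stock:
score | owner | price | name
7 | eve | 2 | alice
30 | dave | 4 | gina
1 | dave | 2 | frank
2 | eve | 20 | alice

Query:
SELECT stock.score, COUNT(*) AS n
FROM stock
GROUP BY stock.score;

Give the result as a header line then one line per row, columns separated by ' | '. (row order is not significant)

After GROUP BY (4 rows):
stock.score | n
7 | 1
30 | 1
1 | 1
2 | 1

== RESULT ==
stock.score | n
7 | 1
30 | 1
1 | 1
2 | 1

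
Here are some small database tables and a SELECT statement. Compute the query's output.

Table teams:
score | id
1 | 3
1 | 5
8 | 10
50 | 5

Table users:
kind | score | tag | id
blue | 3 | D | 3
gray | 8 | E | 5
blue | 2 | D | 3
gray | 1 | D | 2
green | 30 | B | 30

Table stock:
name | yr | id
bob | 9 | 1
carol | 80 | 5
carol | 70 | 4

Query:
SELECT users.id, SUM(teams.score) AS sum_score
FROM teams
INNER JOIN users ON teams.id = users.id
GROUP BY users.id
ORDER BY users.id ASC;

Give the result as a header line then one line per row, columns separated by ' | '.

After JOIN users (4 rows):
teams.score | teams.id | users.kind | users.score | users.tag | users.id
1 | 3 | blue | 3 | D | 3
1 | 3 | blue | 2 | D | 3
1 | 5 | gray | 8 | E | 5
50 | 5 | gray | 8 | E | 5
After GROUP BY (2 rows):
users.id | sum_score
3 | 2
5 | 51
After ORDER BY (2 rows):
users.id | sum_score
3 | 2
5 | 51

== RESULT ==
users.id | sum_score
3 | 2
5 | 51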